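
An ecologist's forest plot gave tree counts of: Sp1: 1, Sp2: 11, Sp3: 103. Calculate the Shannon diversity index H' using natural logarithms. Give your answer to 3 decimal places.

0.364

Total N = 1+11+103 = 115, so the proportions are 0.0087, 0.09565, 0.89565 (working shown to 5 dp, full precision carried).
Each pᵢ ln pᵢ term: 0.0087×(-4.74493)=-0.04126, 0.09565×(-2.34704)=-0.22450, 0.89565×(-0.11020)=-0.09870.
Sum = -0.36446, so H' = 0.364.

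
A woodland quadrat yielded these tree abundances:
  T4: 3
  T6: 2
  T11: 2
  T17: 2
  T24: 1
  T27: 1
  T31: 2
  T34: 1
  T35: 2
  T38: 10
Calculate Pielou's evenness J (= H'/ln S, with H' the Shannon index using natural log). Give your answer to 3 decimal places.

0.860

Total N = 3+2+2+2+1+1+2+1+2+10 = 26, so the proportions are 0.11538, 0.07692, 0.07692, 0.07692, 0.03846, 0.03846, 0.07692, 0.03846, 0.07692, 0.38462 (working shown to 5 dp, full precision carried).
H' = −Σ pᵢ ln pᵢ = −((-0.24917) + (-0.19730) + (-0.19730) + (-0.19730) + (-0.12531) + (-0.12531) + (-0.19730) + (-0.12531) + (-0.19730) + (-0.36750)) = 1.97913.
With S = 10 species, ln S = 2.30259, so J = 1.97913/2.30259 = 0.85952, i.e. 0.860 to 3 decimal places.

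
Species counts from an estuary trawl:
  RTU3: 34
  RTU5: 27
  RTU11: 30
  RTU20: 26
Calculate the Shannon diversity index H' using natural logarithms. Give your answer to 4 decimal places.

1.3807

Total N = 34+27+30+26 = 117, so the proportions are 0.290598, 0.230769, 0.25641, 0.222222 (working shown to 6 dp, full precision carried).
Each pᵢ ln pᵢ term: 0.290598×(-1.235813)=-0.359125, 0.230769×(-1.466337)=-0.338385, 0.25641×(-1.360977)=-0.348968, 0.222222×(-1.504077)=-0.334239.
Sum = -1.380719, so H' = 1.3807.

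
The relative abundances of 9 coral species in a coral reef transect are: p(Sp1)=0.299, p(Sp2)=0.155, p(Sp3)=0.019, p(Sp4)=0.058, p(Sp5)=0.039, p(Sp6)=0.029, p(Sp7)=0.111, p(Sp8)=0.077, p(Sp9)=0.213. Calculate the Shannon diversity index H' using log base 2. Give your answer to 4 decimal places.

Each pᵢ log₂ pᵢ term (working shown to 6 dp, full precision carried): 0.299×(-1.741783)=-0.520793, 0.155×(-2.689660)=-0.416897, 0.019×(-5.717857)=-0.108639, 0.058×(-4.107803)=-0.238253, 0.039×(-4.680382)=-0.182535, 0.029×(-5.107803)=-0.148126, 0.111×(-3.171368)=-0.352022, 0.077×(-3.698998)=-0.284823, 0.213×(-2.231075)=-0.475219.
Sum = -2.727307, so H' = 2.7273.

2.7273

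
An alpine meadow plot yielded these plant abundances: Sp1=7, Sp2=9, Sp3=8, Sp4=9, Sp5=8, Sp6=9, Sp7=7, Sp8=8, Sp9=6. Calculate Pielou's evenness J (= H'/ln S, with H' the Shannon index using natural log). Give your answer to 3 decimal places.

0.996

Total N = 7+9+8+9+8+9+7+8+6 = 71, so the proportions are 0.09859, 0.12676, 0.11268, 0.12676, 0.11268, 0.12676, 0.09859, 0.11268, 0.08451 (working shown to 5 dp, full precision carried).
H' = −Σ pᵢ ln pᵢ = −((-0.22841) + (-0.26182) + (-0.24600) + (-0.26182) + (-0.24600) + (-0.26182) + (-0.22841) + (-0.24600) + (-0.20881)) = 2.18909.
With S = 9 species, ln S = 2.19722, so J = 2.18909/2.19722 = 0.99630, i.e. 0.996 to 3 decimal places.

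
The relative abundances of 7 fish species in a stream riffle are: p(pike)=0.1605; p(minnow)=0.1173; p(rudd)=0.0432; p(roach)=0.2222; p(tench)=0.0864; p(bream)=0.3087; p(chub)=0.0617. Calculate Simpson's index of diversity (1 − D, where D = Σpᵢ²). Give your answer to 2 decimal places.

D = 0.1605² + 0.1173² + 0.0432² + 0.2222² + 0.0864² + 0.3087² + 0.0617² = 0.0258 + 0.0138 + 0.0019 + 0.0494 + 0.0075 + 0.0953 + 0.0038 = 0.1973 (working shown to 4 dp, full precision carried).
So 1 − D = 0.8027, i.e. 0.80 to 2 decimal places.

0.80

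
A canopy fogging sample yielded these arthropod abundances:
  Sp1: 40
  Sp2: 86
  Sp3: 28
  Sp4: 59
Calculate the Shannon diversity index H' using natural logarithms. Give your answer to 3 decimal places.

1.303

Total N = 40+86+28+59 = 213, so the proportions are 0.18779, 0.40376, 0.13146, 0.277 (working shown to 5 dp, full precision carried).
Each pᵢ ln pᵢ term: 0.18779×(-1.67241)=-0.31407, 0.40376×(-0.90694)=-0.36618, 0.13146×(-2.02909)=-0.26673, 0.277×(-1.28375)=-0.35559.
Sum = -1.30258, so H' = 1.303.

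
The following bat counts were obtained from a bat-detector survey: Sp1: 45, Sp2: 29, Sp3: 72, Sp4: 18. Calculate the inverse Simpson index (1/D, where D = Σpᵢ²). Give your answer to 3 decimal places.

Total N = 45+29+72+18 = 164, so the proportions are 0.2743902, 0.1768293, 0.4390244, 0.1097561 (working shown to 7 dp, full precision carried).
D = 0.2743902² + 0.1768293² + 0.4390244² + 0.1097561² = 0.0752900 + 0.0312686 + 0.1927424 + 0.0120464 = 0.3113474.
So 1/D = 3.21185, i.e. 3.212 to 3 decimal places.

3.212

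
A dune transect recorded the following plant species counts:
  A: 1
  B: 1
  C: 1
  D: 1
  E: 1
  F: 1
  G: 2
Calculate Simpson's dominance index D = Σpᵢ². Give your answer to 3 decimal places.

Total N = 1+1+1+1+1+1+2 = 8, so the proportions are 0.125, 0.125, 0.125, 0.125, 0.125, 0.125, 0.25 (working shown to 5 dp, full precision carried).
D = 0.125² + 0.125² + 0.125² + 0.125² + 0.125² + 0.125² + 0.25² = 0.01562 + 0.01562 + 0.01562 + 0.01562 + 0.01562 + 0.01562 + 0.06250 = 0.15625.
To 3 decimal places, D = 0.156.

0.156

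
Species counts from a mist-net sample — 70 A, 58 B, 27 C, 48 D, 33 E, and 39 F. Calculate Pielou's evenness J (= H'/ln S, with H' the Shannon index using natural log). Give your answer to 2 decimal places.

Total N = 70+58+27+48+33+39 = 275, so the proportions are 0.2545, 0.2109, 0.0982, 0.1745, 0.12, 0.1418 (working shown to 4 dp, full precision carried).
H' = −Σ pᵢ ln pᵢ = −((-0.3483) + (-0.3282) + (-0.2279) + (-0.3047) + (-0.2544) + (-0.2770)) = 1.7405.
With S = 6 species, ln S = 1.7918, so J = 1.7405/1.7918 = 0.9714, i.e. 0.97 to 2 decimal places.

0.97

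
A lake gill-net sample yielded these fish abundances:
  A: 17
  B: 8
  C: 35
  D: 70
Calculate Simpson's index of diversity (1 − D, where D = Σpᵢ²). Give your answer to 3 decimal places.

0.617

Total N = 17+8+35+70 = 130, so the proportions are 0.13077, 0.06154, 0.26923, 0.53846 (working shown to 5 dp, full precision carried).
D = 0.13077² + 0.06154² + 0.26923² + 0.53846² = 0.01710 + 0.00379 + 0.07249 + 0.28994 = 0.38331.
So 1 − D = 0.61669, i.e. 0.617 to 3 decimal places.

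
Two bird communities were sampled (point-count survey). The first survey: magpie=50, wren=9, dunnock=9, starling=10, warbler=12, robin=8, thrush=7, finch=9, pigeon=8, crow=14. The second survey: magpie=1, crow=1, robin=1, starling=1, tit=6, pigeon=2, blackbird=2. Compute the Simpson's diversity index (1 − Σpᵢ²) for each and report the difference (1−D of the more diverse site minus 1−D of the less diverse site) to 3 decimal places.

0.063

The first survey: N=136, proportions 0.36765, 0.06618, 0.06618, 0.07353, 0.08824, 0.05882, 0.05147, 0.06618, 0.05882, 0.10294, giving 1−D = 0.81834 (working shown to 5 dp, full precision carried).
The second survey: N=14, proportions 0.07143, 0.07143, 0.07143, 0.07143, 0.42857, 0.14286, 0.14286, giving 1−D = 0.75510.
Difference = |0.81834 − 0.75510| = 0.06324, i.e. 0.063 to 3 decimal places.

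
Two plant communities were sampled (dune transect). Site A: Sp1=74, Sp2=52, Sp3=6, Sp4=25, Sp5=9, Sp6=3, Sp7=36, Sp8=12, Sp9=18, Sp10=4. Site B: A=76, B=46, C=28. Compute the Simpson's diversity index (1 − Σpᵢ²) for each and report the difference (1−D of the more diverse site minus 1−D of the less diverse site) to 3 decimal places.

Site A: N=239, proportions 0.30962, 0.21757, 0.0251, 0.1046, 0.03766, 0.01255, 0.15063, 0.05021, 0.07531, 0.01674, giving 1−D = 0.81249 (working shown to 5 dp, full precision carried).
Site B: N=150, proportions 0.50667, 0.30667, 0.18667, giving 1−D = 0.61440.
Difference = |0.81249 − 0.61440| = 0.19809, i.e. 0.198 to 3 decimal places.

0.198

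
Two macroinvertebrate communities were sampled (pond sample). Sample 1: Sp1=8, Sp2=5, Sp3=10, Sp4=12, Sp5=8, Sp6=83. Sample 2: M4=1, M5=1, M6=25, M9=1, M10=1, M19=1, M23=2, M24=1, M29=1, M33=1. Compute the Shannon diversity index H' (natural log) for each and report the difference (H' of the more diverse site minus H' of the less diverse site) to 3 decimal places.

Sample 1: N=126, proportions 0.06349, 0.03968, 0.07937, 0.09524, 0.06349, 0.65873, giving H' = 1.17813 (working shown to 5 dp, full precision carried).
Sample 2: N=35, proportions 0.02857, 0.02857, 0.71429, 0.02857, 0.02857, 0.02857, 0.05714, 0.02857, 0.02857, 0.02857, giving H' = 1.21654.
Difference = |1.17813 − 1.21654| = 0.03841, i.e. 0.038 to 3 decimal places.

0.038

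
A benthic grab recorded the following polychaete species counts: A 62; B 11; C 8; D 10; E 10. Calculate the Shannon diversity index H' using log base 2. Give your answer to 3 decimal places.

1.731

Total N = 62+11+8+10+10 = 101, so the proportions are 0.61386, 0.10891, 0.07921, 0.09901, 0.09901 (working shown to 5 dp, full precision carried).
Each pᵢ log₂ pᵢ term: 0.61386×(-0.70402)=-0.43217, 0.10891×(-3.19878)=-0.34838, 0.07921×(-3.65821)=-0.28976, 0.09901×(-3.33628)=-0.33033, 0.09901×(-3.33628)=-0.33033.
Sum = -1.73096, so H' = 1.731.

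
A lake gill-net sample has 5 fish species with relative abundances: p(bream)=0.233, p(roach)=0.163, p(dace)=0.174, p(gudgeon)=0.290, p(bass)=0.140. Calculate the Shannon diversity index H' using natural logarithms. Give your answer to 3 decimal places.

Each pᵢ ln pᵢ term (working shown to 5 dp, full precision carried): 0.233×(-1.45672)=-0.33942, 0.163×(-1.81401)=-0.29568, 0.174×(-1.74870)=-0.30427, 0.29×(-1.23787)=-0.35898, 0.14×(-1.96611)=-0.27526.
Sum = -1.57361, so H' = 1.574.

1.574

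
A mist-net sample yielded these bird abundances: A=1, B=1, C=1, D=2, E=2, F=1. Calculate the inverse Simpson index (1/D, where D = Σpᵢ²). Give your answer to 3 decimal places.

Total N = 1+1+1+2+2+1 = 8, so the proportions are 0.125, 0.125, 0.125, 0.25, 0.25, 0.125 (working shown to 7 dp, full precision carried).
D = 0.125² + 0.125² + 0.125² + 0.25² + 0.25² + 0.125² = 0.0156250 + 0.0156250 + 0.0156250 + 0.0625000 + 0.0625000 + 0.0156250 = 0.1875000.
So 1/D = 5.33333, i.e. 5.333 to 3 decimal places.

5.333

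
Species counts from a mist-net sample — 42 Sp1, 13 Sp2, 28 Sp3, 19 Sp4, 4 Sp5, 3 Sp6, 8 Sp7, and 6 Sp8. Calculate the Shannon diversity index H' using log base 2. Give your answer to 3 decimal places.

Total N = 42+13+28+19+4+3+8+6 = 123, so the proportions are 0.34146, 0.10569, 0.22764, 0.15447, 0.03252, 0.02439, 0.06504, 0.04878 (working shown to 5 dp, full precision carried).
Each pᵢ log₂ pᵢ term: 0.34146×(-1.55020)=-0.52934, 0.10569×(-3.24207)=-0.34266, 0.22764×(-2.13516)=-0.48605, 0.15447×(-2.69459)=-0.41624, 0.03252×(-4.94251)=-0.16073, 0.02439×(-5.35755)=-0.13067, 0.06504×(-3.94251)=-0.25642, 0.04878×(-4.35755)=-0.21256.
Sum = -2.53467, so H' = 2.535.

2.535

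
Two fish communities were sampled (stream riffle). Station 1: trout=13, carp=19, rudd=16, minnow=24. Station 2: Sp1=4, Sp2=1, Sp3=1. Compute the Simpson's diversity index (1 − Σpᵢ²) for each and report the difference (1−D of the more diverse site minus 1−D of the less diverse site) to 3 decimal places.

0.237

Station 1: N=72, proportions 0.18056, 0.26389, 0.22222, 0.33333, giving 1−D = 0.73727 (working shown to 5 dp, full precision carried).
Station 2: N=6, proportions 0.66667, 0.16667, 0.16667, giving 1−D = 0.50000.
Difference = |0.73727 − 0.50000| = 0.23727, i.e. 0.237 to 3 decimal places.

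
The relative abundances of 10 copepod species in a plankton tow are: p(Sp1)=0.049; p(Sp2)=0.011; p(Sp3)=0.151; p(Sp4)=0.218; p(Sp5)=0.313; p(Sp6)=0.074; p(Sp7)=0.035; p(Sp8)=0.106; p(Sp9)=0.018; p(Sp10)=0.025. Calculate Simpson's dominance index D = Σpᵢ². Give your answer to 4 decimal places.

0.1897

D = 0.049² + 0.011² + 0.151² + 0.218² + 0.313² + 0.074² + 0.035² + 0.106² + 0.018² + 0.025² = 0.002401 + 0.000121 + 0.022801 + 0.047524 + 0.097969 + 0.005476 + 0.001225 + 0.011236 + 0.000324 + 0.000625 = 0.189702 (working shown to 6 dp, full precision carried).
To 4 decimal places, D = 0.1897.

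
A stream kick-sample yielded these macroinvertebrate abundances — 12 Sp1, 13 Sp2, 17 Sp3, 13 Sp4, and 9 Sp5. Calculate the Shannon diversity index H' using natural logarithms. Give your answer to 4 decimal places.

1.5894

Total N = 12+13+17+13+9 = 64, so the proportions are 0.1875, 0.203125, 0.265625, 0.203125, 0.140625 (working shown to 6 dp, full precision carried).
Each pᵢ ln pᵢ term: 0.1875×(-1.673976)=-0.313871, 0.203125×(-1.593934)=-0.323768, 0.265625×(-1.325670)=-0.352131, 0.203125×(-1.593934)=-0.323768, 0.140625×(-1.961659)=-0.275858.
Sum = -1.589395, so H' = 1.5894.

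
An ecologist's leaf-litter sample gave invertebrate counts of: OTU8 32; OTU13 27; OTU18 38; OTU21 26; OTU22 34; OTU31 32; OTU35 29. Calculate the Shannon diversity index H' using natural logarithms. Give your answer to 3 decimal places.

1.938

Total N = 32+27+38+26+34+32+29 = 218, so the proportions are 0.14679, 0.12385, 0.17431, 0.11927, 0.15596, 0.14679, 0.13303 (working shown to 5 dp, full precision carried).
Each pᵢ ln pᵢ term: 0.14679×(-1.91876)=-0.28165, 0.12385×(-2.08866)=-0.25869, 0.17431×(-1.74691)=-0.30451, 0.11927×(-2.12640)=-0.25361, 0.15596×(-1.85813)=-0.28980, 0.14679×(-1.91876)=-0.28165, 0.13303×(-2.01720)=-0.26834.
Sum = -1.93825, so H' = 1.938.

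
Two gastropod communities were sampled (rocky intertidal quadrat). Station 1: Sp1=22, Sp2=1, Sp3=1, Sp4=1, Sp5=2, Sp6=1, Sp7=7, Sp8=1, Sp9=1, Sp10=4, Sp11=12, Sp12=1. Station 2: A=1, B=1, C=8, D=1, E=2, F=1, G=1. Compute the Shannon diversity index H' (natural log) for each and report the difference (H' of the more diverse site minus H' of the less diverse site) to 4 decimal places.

0.2903

Station 1: N=54, proportions 0.407407, 0.018519, 0.018519, 0.018519, 0.037037, 0.018519, 0.12963, 0.018519, 0.018519, 0.074074, 0.222222, 0.018519, giving H' = 1.796861 (working shown to 6 dp, full precision carried).
Station 2: N=15, proportions 0.066667, 0.066667, 0.533333, 0.066667, 0.133333, 0.066667, 0.066667, giving H' = 1.506595.
Difference = |1.796861 − 1.506595| = 0.290266, i.e. 0.2903 to 4 decimal places.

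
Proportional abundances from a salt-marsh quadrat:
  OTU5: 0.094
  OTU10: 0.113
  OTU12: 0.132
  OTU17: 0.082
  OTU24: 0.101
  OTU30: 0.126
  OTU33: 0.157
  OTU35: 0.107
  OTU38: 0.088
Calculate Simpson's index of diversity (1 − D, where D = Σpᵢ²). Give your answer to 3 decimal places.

0.884

D = 0.094² + 0.113² + 0.132² + 0.082² + 0.101² + 0.126² + 0.157² + 0.107² + 0.088² = 0.00884 + 0.01277 + 0.01742 + 0.00672 + 0.01020 + 0.01588 + 0.02465 + 0.01145 + 0.00774 = 0.11567 (working shown to 5 dp, full precision carried).
So 1 − D = 0.88433, i.e. 0.884 to 3 decimal places.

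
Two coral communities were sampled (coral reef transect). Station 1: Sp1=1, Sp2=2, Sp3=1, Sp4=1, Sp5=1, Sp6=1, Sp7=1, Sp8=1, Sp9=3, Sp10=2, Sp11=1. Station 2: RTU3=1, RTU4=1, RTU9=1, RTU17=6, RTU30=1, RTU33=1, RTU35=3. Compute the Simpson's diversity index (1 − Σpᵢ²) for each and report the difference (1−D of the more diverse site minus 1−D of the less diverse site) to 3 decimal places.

Station 1: N=15, proportions 0.06667, 0.13333, 0.06667, 0.06667, 0.06667, 0.06667, 0.06667, 0.06667, 0.2, 0.13333, 0.06667, giving 1−D = 0.88889 (working shown to 5 dp, full precision carried).
Station 2: N=14, proportions 0.07143, 0.07143, 0.07143, 0.42857, 0.07143, 0.07143, 0.21429, giving 1−D = 0.74490.
Difference = |0.88889 − 0.74490| = 0.14399, i.e. 0.144 to 3 decimal places.

0.144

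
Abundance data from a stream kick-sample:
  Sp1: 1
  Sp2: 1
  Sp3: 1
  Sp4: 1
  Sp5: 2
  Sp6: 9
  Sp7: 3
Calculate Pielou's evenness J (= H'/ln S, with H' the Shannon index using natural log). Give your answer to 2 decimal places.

0.79

Total N = 1+1+1+1+2+9+3 = 18, so the proportions are 0.0556, 0.0556, 0.0556, 0.0556, 0.1111, 0.5, 0.1667 (working shown to 4 dp, full precision carried).
H' = −Σ pᵢ ln pᵢ = −((-0.1606) + (-0.1606) + (-0.1606) + (-0.1606) + (-0.2441) + (-0.3466) + (-0.2986)) = 1.5316.
With S = 7 species, ln S = 1.9459, so J = 1.5316/1.9459 = 0.7871, i.e. 0.79 to 2 decimal places.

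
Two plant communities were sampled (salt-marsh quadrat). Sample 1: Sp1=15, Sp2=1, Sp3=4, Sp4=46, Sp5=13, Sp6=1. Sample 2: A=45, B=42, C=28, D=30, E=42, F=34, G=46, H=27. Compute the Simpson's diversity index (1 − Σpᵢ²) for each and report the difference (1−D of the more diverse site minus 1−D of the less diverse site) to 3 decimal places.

Sample 1: N=80, proportions 0.1875, 0.0125, 0.05, 0.575, 0.1625, 0.0125, giving 1−D = 0.60500 (working shown to 5 dp, full precision carried).
Sample 2: N=294, proportions 0.15306, 0.14286, 0.09524, 0.10204, 0.14286, 0.11565, 0.15646, 0.09184, giving 1−D = 0.86998.
Difference = |0.60500 − 0.86998| = 0.26498, i.e. 0.265 to 3 decimal places.

0.265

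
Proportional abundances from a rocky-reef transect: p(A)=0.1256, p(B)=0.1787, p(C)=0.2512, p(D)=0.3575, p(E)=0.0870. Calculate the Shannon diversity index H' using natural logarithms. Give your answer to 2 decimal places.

1.50

Each pᵢ ln pᵢ term (working shown to 4 dp, full precision carried): 0.1256×(-2.0747)=-0.2606, 0.1787×(-1.7220)=-0.3077, 0.2512×(-1.3815)=-0.3470, 0.3575×(-1.0286)=-0.3677, 0.087×(-2.4418)=-0.2124.
Sum = -1.4955, so H' = 1.50.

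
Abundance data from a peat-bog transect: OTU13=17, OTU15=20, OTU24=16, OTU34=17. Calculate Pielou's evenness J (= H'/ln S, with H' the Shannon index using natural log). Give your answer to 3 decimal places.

Total N = 17+20+16+17 = 70, so the proportions are 0.24286, 0.28571, 0.22857, 0.24286 (working shown to 5 dp, full precision carried).
H' = −Σ pᵢ ln pᵢ = −((-0.34371) + (-0.35793) + (-0.33735) + (-0.34371)) = 1.38270.
With S = 4 species, ln S = 1.38629, so J = 1.38270/1.38629 = 0.99741, i.e. 0.997 to 3 decimal places.

0.997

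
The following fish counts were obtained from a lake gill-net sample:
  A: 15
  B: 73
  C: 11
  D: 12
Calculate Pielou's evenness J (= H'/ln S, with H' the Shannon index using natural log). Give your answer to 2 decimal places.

Total N = 15+73+11+12 = 111, so the proportions are 0.1351, 0.6577, 0.0991, 0.1081 (working shown to 4 dp, full precision carried).
H' = −Σ pᵢ ln pᵢ = −((-0.2705) + (-0.2756) + (-0.2291) + (-0.2405)) = 1.0157.
With S = 4 species, ln S = 1.3863, so J = 1.0157/1.3863 = 0.7326, i.e. 0.73 to 2 decimal places.

0.73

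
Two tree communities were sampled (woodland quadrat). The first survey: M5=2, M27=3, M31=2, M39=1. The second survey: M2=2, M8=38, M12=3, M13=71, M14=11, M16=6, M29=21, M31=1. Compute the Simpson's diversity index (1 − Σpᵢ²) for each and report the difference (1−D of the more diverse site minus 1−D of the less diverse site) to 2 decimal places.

0.02

The first survey: N=8, proportions 0.25, 0.375, 0.25, 0.125, giving 1−D = 0.71875 (working shown to 5 dp, full precision carried).
The second survey: N=153, proportions 0.01307, 0.24837, 0.01961, 0.46405, 0.0719, 0.03922, 0.13725, 0.00654, giving 1−D = 0.69683.
Difference = |0.71875 − 0.69683| = 0.02192, i.e. 0.02 to 2 decimal places.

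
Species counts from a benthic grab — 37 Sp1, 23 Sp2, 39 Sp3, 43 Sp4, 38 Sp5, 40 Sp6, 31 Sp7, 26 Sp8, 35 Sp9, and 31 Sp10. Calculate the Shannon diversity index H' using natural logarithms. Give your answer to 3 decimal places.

Total N = 37+23+39+43+38+40+31+26+35+31 = 343, so the proportions are 0.10787, 0.06706, 0.1137, 0.12536, 0.11079, 0.11662, 0.09038, 0.0758, 0.10204, 0.09038 (working shown to 5 dp, full precision carried).
Each pᵢ ln pᵢ term: 0.10787×(-2.22681)=-0.24021, 0.06706×(-2.70224)=-0.18120, 0.1137×(-2.17417)=-0.24721, 0.12536×(-2.07653)=-0.26032, 0.11079×(-2.20014)=-0.24375, 0.11662×(-2.14885)=-0.25059, 0.09038×(-2.40374)=-0.21725, 0.0758×(-2.57963)=-0.19554, 0.10204×(-2.28238)=-0.23290, 0.09038×(-2.40374)=-0.21725.
Sum = -2.28622, so H' = 2.286.

2.286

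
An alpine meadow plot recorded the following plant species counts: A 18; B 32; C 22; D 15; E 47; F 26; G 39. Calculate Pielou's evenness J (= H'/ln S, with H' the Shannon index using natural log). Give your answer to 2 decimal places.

Total N = 18+32+22+15+47+26+39 = 199, so the proportions are 0.0905, 0.1608, 0.1106, 0.0754, 0.2362, 0.1307, 0.196 (working shown to 4 dp, full precision carried).
H' = −Σ pᵢ ln pᵢ = −((-0.2174) + (-0.2939) + (-0.2435) + (-0.1949) + (-0.3408) + (-0.2659) + (-0.3194)) = 1.8757.
With S = 7 species, ln S = 1.9459, so J = 1.8757/1.9459 = 0.9639, i.e. 0.96 to 2 decimal places.

0.96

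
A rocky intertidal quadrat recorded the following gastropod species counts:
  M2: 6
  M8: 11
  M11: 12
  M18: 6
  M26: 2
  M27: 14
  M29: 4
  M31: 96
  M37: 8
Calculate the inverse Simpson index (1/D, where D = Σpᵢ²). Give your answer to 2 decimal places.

2.57

Total N = 6+11+12+6+2+14+4+96+8 = 159, so the proportions are 0.03774, 0.06918, 0.07547, 0.03774, 0.01258, 0.08805, 0.02516, 0.60377, 0.05031 (working shown to 5 dp, full precision carried).
D = 0.03774² + 0.06918² + 0.07547² + 0.03774² + 0.01258² + 0.08805² + 0.02516² + 0.60377² + 0.05031² = 0.00142 + 0.00479 + 0.00570 + 0.00142 + 0.00016 + 0.00775 + 0.00063 + 0.36454 + 0.00253 = 0.38895.
So 1/D = 2.5710, i.e. 2.57 to 2 decimal places.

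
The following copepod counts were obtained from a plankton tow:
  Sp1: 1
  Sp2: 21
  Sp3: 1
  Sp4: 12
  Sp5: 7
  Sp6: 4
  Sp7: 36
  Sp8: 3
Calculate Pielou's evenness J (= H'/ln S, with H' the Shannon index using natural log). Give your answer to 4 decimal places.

0.7491

Total N = 1+21+1+12+7+4+36+3 = 85, so the proportions are 0.011765, 0.247059, 0.011765, 0.141176, 0.082353, 0.047059, 0.423529, 0.035294 (working shown to 6 dp, full precision carried).
H' = −Σ pᵢ ln pᵢ = −((-0.052266) + (-0.345420) + (-0.052266) + (-0.276387) + (-0.205614) + (-0.143829) + (-0.363868) + (-0.118025)) = 1.557676.
With S = 8 species, ln S = 2.079442, so J = 1.557676/2.079442 = 0.749084, i.e. 0.7491 to 4 decimal places.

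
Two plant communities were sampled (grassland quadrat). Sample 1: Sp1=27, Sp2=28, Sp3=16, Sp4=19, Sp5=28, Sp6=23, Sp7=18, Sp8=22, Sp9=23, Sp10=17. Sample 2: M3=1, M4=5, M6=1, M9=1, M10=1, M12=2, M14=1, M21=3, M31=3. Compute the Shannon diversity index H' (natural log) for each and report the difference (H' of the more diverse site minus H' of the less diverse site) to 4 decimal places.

Sample 1: N=221, proportions 0.122172, 0.126697, 0.072398, 0.085973, 0.126697, 0.104072, 0.081448, 0.099548, 0.104072, 0.076923, giving H' = 2.283575 (working shown to 6 dp, full precision carried).
Sample 2: N=18, proportions 0.055556, 0.277778, 0.055556, 0.055556, 0.055556, 0.111111, 0.055556, 0.166667, 0.166667, giving H' = 2.000085.
Difference = |2.283575 − 2.000085| = 0.283490, i.e. 0.2835 to 4 decimal places.

0.2835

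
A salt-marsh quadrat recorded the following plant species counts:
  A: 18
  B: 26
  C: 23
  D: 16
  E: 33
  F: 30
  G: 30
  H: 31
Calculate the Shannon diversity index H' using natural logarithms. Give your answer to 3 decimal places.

Total N = 18+26+23+16+33+30+30+31 = 207, so the proportions are 0.08696, 0.1256, 0.11111, 0.07729, 0.15942, 0.14493, 0.14493, 0.14976 (working shown to 5 dp, full precision carried).
Each pᵢ ln pᵢ term: 0.08696×(-2.44235)=-0.21238, 0.1256×(-2.07462)=-0.26058, 0.11111×(-2.19722)=-0.24414, 0.07729×(-2.56013)=-0.19788, 0.15942×(-1.83621)=-0.29273, 0.14493×(-1.93152)=-0.27993, 0.14493×(-1.93152)=-0.27993, 0.14976×(-1.89873)=-0.28435.
Sum = -2.05192, so H' = 2.052.

2.052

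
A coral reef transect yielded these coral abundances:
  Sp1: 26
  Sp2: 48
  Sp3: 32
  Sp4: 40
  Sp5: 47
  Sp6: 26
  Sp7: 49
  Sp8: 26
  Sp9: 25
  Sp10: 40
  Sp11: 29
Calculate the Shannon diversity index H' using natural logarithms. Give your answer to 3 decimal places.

2.364

Total N = 26+48+32+40+47+26+49+26+25+40+29 = 388, so the proportions are 0.06701, 0.12371, 0.08247, 0.10309, 0.12113, 0.06701, 0.12629, 0.06701, 0.06443, 0.10309, 0.07474 (working shown to 5 dp, full precision carried).
Each pᵢ ln pᵢ term: 0.06701×(-2.70291)=-0.18112, 0.12371×(-2.08980)=-0.25853, 0.08247×(-2.49527)=-0.20580, 0.10309×(-2.27213)=-0.23424, 0.12113×(-2.11086)=-0.25570, 0.06701×(-2.70291)=-0.18112, 0.12629×(-2.06919)=-0.26131, 0.06701×(-2.70291)=-0.18112, 0.06443×(-2.74213)=-0.17668, 0.10309×(-2.27213)=-0.23424, 0.07474×(-2.59371)=-0.19386.
Sum = -2.36373, so H' = 2.364.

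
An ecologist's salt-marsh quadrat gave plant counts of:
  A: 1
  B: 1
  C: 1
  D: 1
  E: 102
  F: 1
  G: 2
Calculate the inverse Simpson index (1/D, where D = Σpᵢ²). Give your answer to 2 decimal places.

1.14

Total N = 1+1+1+1+102+1+2 = 109, so the proportions are 0.00917, 0.00917, 0.00917, 0.00917, 0.93578, 0.00917, 0.01835 (working shown to 5 dp, full precision carried).
D = 0.00917² + 0.00917² + 0.00917² + 0.00917² + 0.93578² + 0.00917² + 0.01835² = 0.00008 + 0.00008 + 0.00008 + 0.00008 + 0.87568 + 0.00008 + 0.00034 = 0.87644.
So 1/D = 1.1410, i.e. 1.14 to 2 decimal places.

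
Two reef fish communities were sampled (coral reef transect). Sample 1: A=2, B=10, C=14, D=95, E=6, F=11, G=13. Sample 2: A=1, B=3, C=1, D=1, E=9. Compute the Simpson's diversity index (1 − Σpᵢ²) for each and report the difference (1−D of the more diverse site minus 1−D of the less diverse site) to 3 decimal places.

0.010

Sample 1: N=151, proportions 0.01325, 0.06623, 0.09272, 0.62914, 0.03974, 0.07285, 0.08609, giving 1−D = 0.57673 (working shown to 5 dp, full precision carried).
Sample 2: N=15, proportions 0.06667, 0.2, 0.06667, 0.06667, 0.6, giving 1−D = 0.58667.
Difference = |0.57673 − 0.58667| = 0.00994, i.e. 0.010 to 3 decimal places.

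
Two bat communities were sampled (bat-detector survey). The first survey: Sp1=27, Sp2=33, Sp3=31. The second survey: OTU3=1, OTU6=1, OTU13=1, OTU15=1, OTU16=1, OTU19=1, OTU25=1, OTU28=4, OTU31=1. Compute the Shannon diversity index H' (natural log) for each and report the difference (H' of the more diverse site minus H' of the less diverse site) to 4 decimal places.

The first survey: N=91, proportions 0.296703, 0.362637, 0.340659, giving H' = 1.095190 (working shown to 6 dp, full precision carried).
The second survey: N=12, proportions 0.083333, 0.083333, 0.083333, 0.083333, 0.083333, 0.083333, 0.083333, 0.333333, 0.083333, giving H' = 2.022809.
Difference = |1.095190 − 2.022809| = 0.927619, i.e. 0.9276 to 4 decimal places.

0.9276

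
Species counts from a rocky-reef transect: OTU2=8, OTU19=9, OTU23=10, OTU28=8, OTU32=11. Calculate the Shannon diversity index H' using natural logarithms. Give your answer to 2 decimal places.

1.60

Total N = 8+9+10+8+11 = 46, so the proportions are 0.1739, 0.1957, 0.2174, 0.1739, 0.2391 (working shown to 4 dp, full precision carried).
Each pᵢ ln pᵢ term: 0.1739×(-1.7492)=-0.3042, 0.1957×(-1.6314)=-0.3192, 0.2174×(-1.5261)=-0.3318, 0.1739×(-1.7492)=-0.3042, 0.2391×(-1.4307)=-0.3421.
Sum = -1.6015, so H' = 1.60.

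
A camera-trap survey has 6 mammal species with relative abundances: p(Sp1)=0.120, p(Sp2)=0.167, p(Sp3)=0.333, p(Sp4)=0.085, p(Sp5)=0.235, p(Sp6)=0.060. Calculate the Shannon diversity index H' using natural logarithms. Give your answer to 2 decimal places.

1.64

Each pᵢ ln pᵢ term (working shown to 4 dp, full precision carried): 0.12×(-2.1203)=-0.2544, 0.167×(-1.7898)=-0.2989, 0.333×(-1.0996)=-0.3662, 0.085×(-2.4651)=-0.2095, 0.235×(-1.4482)=-0.3403, 0.06×(-2.8134)=-0.1688.
Sum = -1.6382, so H' = 1.64.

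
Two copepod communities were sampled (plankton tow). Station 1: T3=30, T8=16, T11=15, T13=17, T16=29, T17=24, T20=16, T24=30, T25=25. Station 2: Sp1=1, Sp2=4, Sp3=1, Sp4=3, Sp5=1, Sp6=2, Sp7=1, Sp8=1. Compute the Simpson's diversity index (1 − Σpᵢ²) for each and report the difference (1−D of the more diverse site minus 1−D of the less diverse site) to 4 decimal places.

0.0542

Station 1: N=202, proportions 0.148515, 0.079208, 0.074257, 0.084158, 0.143564, 0.118812, 0.079208, 0.148515, 0.123762, giving 1−D = 0.880698 (working shown to 6 dp, full precision carried).
Station 2: N=14, proportions 0.071429, 0.285714, 0.071429, 0.214286, 0.071429, 0.142857, 0.071429, 0.071429, giving 1−D = 0.826531.
Difference = |0.880698 − 0.826531| = 0.054167, i.e. 0.0542 to 4 decimal places.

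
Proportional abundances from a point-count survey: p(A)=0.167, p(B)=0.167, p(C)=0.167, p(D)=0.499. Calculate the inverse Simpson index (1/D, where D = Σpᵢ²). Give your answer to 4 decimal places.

3.0060

D = 0.167² + 0.167² + 0.167² + 0.499² = 0.0278890 + 0.0278890 + 0.0278890 + 0.2490010 = 0.3326680 (working shown to 7 dp, full precision carried).
So 1/D = 3.006000, i.e. 3.0060 to 4 decimal places.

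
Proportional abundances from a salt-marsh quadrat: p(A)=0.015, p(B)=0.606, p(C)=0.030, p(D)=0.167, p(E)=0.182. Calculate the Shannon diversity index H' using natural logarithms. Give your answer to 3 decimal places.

Each pᵢ ln pᵢ term (working shown to 5 dp, full precision carried): 0.015×(-4.19971)=-0.06300, 0.606×(-0.50088)=-0.30353, 0.03×(-3.50656)=-0.10520, 0.167×(-1.78976)=-0.29889, 0.182×(-1.70375)=-0.31008.
Sum = -1.08070, so H' = 1.081.

1.081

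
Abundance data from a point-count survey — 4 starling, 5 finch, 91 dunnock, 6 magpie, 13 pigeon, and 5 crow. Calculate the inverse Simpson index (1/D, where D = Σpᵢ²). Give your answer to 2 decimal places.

1.80

Total N = 4+5+91+6+13+5 = 124, so the proportions are 0.03226, 0.04032, 0.73387, 0.04839, 0.10484, 0.04032 (working shown to 5 dp, full precision carried).
D = 0.03226² + 0.04032² + 0.73387² + 0.04839² + 0.10484² + 0.04032² = 0.00104 + 0.00163 + 0.53857 + 0.00234 + 0.01099 + 0.00163 = 0.55619.
So 1/D = 1.7979, i.e. 1.80 to 2 decimal places.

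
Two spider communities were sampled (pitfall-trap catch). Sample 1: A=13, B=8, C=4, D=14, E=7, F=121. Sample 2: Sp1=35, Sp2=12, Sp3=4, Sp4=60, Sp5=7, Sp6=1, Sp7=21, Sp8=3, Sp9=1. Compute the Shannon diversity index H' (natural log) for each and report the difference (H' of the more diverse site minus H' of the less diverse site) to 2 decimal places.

0.58

Sample 1: N=167, proportions 0.0778, 0.0479, 0.024, 0.0838, 0.0419, 0.7246, giving H' = 1.0079 (working shown to 4 dp, full precision carried).
Sample 2: N=144, proportions 0.2431, 0.0833, 0.0278, 0.4167, 0.0486, 0.0069, 0.1458, 0.0208, 0.0069, giving H' = 1.5926.
Difference = |1.0079 − 1.5926| = 0.5847, i.e. 0.58 to 2 decimal places.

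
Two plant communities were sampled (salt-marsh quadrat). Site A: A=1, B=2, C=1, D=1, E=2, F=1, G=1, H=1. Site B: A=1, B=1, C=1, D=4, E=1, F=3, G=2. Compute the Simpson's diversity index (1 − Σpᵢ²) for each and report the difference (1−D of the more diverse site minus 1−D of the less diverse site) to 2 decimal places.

Site A: N=10, proportions 0.1, 0.2, 0.1, 0.1, 0.2, 0.1, 0.1, 0.1, giving 1−D = 0.8600 (working shown to 4 dp, full precision carried).
Site B: N=13, proportions 0.0769, 0.0769, 0.0769, 0.3077, 0.0769, 0.2308, 0.1538, giving 1−D = 0.8047.
Difference = |0.8600 − 0.8047| = 0.0553, i.e. 0.06 to 2 decimal places.

0.06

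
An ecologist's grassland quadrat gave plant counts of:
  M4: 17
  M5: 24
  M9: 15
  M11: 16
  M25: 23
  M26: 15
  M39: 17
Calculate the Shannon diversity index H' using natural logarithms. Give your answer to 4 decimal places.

1.9283

Total N = 17+24+15+16+23+15+17 = 127, so the proportions are 0.133858, 0.188976, 0.11811, 0.125984, 0.181102, 0.11811, 0.133858 (working shown to 6 dp, full precision carried).
Each pᵢ ln pᵢ term: 0.133858×(-2.010974)=-0.269185, 0.188976×(-1.666133)=-0.314860, 0.11811×(-2.136137)=-0.252300, 0.125984×(-2.071598)=-0.260989, 0.181102×(-1.708693)=-0.309448, 0.11811×(-2.136137)=-0.252300, 0.133858×(-2.010974)=-0.269185.
Sum = -1.928267, so H' = 1.9283.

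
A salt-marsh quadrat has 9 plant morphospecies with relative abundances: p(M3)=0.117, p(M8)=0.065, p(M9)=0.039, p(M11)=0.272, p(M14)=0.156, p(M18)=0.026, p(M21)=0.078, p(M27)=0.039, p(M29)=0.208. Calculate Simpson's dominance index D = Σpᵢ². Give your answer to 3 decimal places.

D = 0.117² + 0.065² + 0.039² + 0.272² + 0.156² + 0.026² + 0.078² + 0.039² + 0.208² = 0.01369 + 0.00423 + 0.00152 + 0.07398 + 0.02434 + 0.00068 + 0.00608 + 0.00152 + 0.04326 = 0.16930 (working shown to 5 dp, full precision carried).
To 3 decimal places, D = 0.169.

0.169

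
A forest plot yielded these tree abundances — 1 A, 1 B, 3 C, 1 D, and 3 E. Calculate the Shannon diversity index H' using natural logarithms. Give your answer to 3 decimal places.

1.465

Total N = 1+1+3+1+3 = 9, so the proportions are 0.11111, 0.11111, 0.33333, 0.11111, 0.33333 (working shown to 5 dp, full precision carried).
Each pᵢ ln pᵢ term: 0.11111×(-2.19722)=-0.24414, 0.11111×(-2.19722)=-0.24414, 0.33333×(-1.09861)=-0.36620, 0.11111×(-2.19722)=-0.24414, 0.33333×(-1.09861)=-0.36620.
Sum = -1.46482, so H' = 1.465.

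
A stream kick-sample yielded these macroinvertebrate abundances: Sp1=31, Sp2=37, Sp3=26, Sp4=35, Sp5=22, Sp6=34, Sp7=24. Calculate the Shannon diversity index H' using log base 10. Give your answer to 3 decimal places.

0.838

Total N = 31+37+26+35+22+34+24 = 209, so the proportions are 0.14833, 0.17703, 0.1244, 0.16746, 0.10526, 0.16268, 0.11483 (working shown to 5 dp, full precision carried).
Each pᵢ log₁₀ pᵢ term: 0.14833×(-0.82878)=-0.12293, 0.17703×(-0.75194)=-0.13312, 0.1244×(-0.90517)=-0.11261, 0.16746×(-0.77608)=-0.12997, 0.10526×(-0.97772)=-0.10292, 0.16268×(-0.78867)=-0.12830, 0.11483×(-0.93994)=-0.10794.
Sum = -0.83777, so H' = 0.838.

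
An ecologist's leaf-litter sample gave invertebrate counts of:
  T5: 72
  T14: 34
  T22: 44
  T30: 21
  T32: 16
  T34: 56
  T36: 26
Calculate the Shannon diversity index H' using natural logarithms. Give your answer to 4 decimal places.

1.8299

Total N = 72+34+44+21+16+56+26 = 269, so the proportions are 0.267658, 0.126394, 0.163569, 0.078067, 0.05948, 0.208178, 0.096654 (working shown to 6 dp, full precision carried).
Each pᵢ ln pᵢ term: 0.267658×(-1.318045)=-0.352785, 0.126394×(-2.068351)=-0.261427, 0.163569×(-1.810522)=-0.296145, 0.078067×(-2.550189)=-0.199085, 0.05948×(-2.822123)=-0.167859, 0.208178×(-1.569360)=-0.326707, 0.096654×(-2.336615)=-0.225844.
Sum = -1.829852, so H' = 1.8299.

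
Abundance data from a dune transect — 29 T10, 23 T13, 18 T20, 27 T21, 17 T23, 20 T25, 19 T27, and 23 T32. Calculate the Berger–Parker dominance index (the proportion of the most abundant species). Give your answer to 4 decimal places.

0.1648

Total N = 29+23+18+27+17+20+19+23 = 176, so the proportions are 0.164773, 0.130682, 0.102273, 0.153409, 0.096591, 0.113636, 0.107955, 0.130682 (working shown to 6 dp, full precision carried).
The largest proportion is 0.164773, i.e. d = 0.1648 to 4 decimal places.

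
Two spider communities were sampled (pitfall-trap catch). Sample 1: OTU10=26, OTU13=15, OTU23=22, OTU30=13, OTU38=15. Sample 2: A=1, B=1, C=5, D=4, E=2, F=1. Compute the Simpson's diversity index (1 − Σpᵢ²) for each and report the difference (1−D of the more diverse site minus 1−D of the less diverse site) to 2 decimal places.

Sample 1: N=91, proportions 0.2857, 0.1648, 0.2418, 0.1429, 0.1648, giving 1−D = 0.7852 (working shown to 4 dp, full precision carried).
Sample 2: N=14, proportions 0.0714, 0.0714, 0.3571, 0.2857, 0.1429, 0.0714, giving 1−D = 0.7551.
Difference = |0.7852 − 0.7551| = 0.0301, i.e. 0.03 to 2 decimal places.

0.03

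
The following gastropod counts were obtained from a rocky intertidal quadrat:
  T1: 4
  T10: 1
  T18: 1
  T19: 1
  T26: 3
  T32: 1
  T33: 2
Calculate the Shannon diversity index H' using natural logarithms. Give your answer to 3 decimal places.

1.778

Total N = 4+1+1+1+3+1+2 = 13, so the proportions are 0.30769, 0.07692, 0.07692, 0.07692, 0.23077, 0.07692, 0.15385 (working shown to 5 dp, full precision carried).
Each pᵢ ln pᵢ term: 0.30769×(-1.17865)=-0.36266, 0.07692×(-2.56495)=-0.19730, 0.07692×(-2.56495)=-0.19730, 0.07692×(-2.56495)=-0.19730, 0.23077×(-1.46634)=-0.33839, 0.07692×(-2.56495)=-0.19730, 0.15385×(-1.87180)=-0.28797.
Sum = -1.77823, so H' = 1.778.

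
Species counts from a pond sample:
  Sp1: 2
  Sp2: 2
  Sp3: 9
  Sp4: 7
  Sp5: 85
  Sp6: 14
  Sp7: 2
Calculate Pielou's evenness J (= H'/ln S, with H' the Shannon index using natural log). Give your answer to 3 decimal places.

Total N = 2+2+9+7+85+14+2 = 121, so the proportions are 0.01653, 0.01653, 0.07438, 0.05785, 0.70248, 0.1157, 0.01653 (working shown to 5 dp, full precision carried).
H' = −Σ pᵢ ln pᵢ = −((-0.06781) + (-0.06781) + (-0.19328) + (-0.16487) + (-0.24807) + (-0.24954) + (-0.06781)) = 1.05920.
With S = 7 species, ln S = 1.94591, so J = 1.05920/1.94591 = 0.54432, i.e. 0.544 to 3 decimal places.

0.544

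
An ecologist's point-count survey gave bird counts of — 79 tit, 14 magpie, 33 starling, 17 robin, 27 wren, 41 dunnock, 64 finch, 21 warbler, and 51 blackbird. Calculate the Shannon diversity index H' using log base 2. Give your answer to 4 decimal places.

Total N = 79+14+33+17+27+41+64+21+51 = 347, so the proportions are 0.227666, 0.040346, 0.095101, 0.048991, 0.07781, 0.118156, 0.184438, 0.060519, 0.146974 (working shown to 6 dp, full precision carried).
Each pᵢ log₂ pᵢ term: 0.227666×(-2.135011)=-0.486069, 0.040346×(-4.631437)=-0.186859, 0.095101×(-3.394398)=-0.322810, 0.048991×(-4.351329)=-0.213178, 0.07781×(-3.683904)=-0.286644, 0.118156×(-3.081240)=-0.364066, 0.184438×(-2.438792)=-0.449806, 0.060519×(-4.046474)=-0.244888, 0.146974×(-2.766367)=-0.406584.
Sum = -2.960903, so H' = 2.9609.

2.9609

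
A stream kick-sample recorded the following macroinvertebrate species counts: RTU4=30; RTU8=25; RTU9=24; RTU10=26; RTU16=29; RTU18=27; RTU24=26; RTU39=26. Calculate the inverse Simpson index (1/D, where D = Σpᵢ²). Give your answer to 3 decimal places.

Total N = 30+25+24+26+29+27+26+26 = 213, so the proportions are 0.1408451, 0.1173709, 0.1126761, 0.1220657, 0.1361502, 0.1267606, 0.1220657, 0.1220657 (working shown to 7 dp, full precision carried).
D = 0.1408451² + 0.1173709² + 0.1126761² + 0.1220657² + 0.1361502² + 0.1267606² + 0.1220657² + 0.1220657² = 0.0198373 + 0.0137759 + 0.0126959 + 0.0149000 + 0.0185369 + 0.0160682 + 0.0149000 + 0.0149000 = 0.1256144.
So 1/D = 7.96087, i.e. 7.961 to 3 decimal places.

7.961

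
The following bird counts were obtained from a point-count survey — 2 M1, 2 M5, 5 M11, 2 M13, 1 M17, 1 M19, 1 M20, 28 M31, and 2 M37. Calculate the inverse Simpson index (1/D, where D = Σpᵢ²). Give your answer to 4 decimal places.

Total N = 2+2+5+2+1+1+1+28+2 = 44, so the proportions are 0.0454545, 0.0454545, 0.1136364, 0.0454545, 0.0227273, 0.0227273, 0.0227273, 0.6363636, 0.0454545 (working shown to 7 dp, full precision carried).
D = 0.0454545² + 0.0454545² + 0.1136364² + 0.0454545² + 0.0227273² + 0.0227273² + 0.0227273² + 0.6363636² + 0.0454545² = 0.0020661 + 0.0020661 + 0.0129132 + 0.0020661 + 0.0005165 + 0.0005165 + 0.0005165 + 0.4049587 + 0.0020661 = 0.4276860.
So 1/D = 2.338164, i.e. 2.3382 to 4 decimal places.

2.3382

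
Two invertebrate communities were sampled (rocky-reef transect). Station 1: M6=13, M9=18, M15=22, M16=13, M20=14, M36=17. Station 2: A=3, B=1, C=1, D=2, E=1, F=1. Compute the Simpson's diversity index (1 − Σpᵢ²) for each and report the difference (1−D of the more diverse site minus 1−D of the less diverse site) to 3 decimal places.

0.037

Station 1: N=97, proportions 0.134021, 0.185567, 0.226804, 0.134021, 0.14433, 0.175258, giving 1−D = 0.826655 (working shown to 6 dp, full precision carried).
Station 2: N=9, proportions 0.333333, 0.111111, 0.111111, 0.222222, 0.111111, 0.111111, giving 1−D = 0.790123.
Difference = |0.826655 − 0.790123| = 0.036532, i.e. 0.037 to 3 decimal places.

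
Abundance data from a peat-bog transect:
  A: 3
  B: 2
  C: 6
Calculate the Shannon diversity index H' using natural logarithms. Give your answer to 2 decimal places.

0.99

Total N = 3+2+6 = 11, so the proportions are 0.2727, 0.1818, 0.5455 (working shown to 4 dp, full precision carried).
Each pᵢ ln pᵢ term: 0.2727×(-1.2993)=-0.3543, 0.1818×(-1.7047)=-0.3100, 0.5455×(-0.6061)=-0.3306.
Sum = -0.9949, so H' = 0.99.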